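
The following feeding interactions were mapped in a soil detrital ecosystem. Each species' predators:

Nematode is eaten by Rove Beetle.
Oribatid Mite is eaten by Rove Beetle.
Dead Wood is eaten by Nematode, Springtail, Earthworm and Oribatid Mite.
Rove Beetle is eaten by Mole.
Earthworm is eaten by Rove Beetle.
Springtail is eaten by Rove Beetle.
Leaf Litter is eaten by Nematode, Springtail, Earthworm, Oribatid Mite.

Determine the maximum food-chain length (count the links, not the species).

3 links

One longest chain: Leaf Litter → Earthworm → Rove Beetle → Mole.
It has 4 species and 3 links.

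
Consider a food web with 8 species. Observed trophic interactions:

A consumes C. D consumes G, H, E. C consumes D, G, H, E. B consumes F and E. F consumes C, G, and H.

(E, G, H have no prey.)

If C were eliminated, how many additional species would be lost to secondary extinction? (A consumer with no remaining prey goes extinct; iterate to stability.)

1

Remove C.
Round 1: A (all prey gone) → extinct.
No further losses. Total secondary extinctions: 1.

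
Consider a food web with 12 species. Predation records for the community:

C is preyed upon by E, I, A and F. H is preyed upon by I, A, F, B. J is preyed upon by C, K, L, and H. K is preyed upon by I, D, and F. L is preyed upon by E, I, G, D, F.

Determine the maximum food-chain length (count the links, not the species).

One longest chain: J → L → G.
It has 3 species and 2 links.

2 links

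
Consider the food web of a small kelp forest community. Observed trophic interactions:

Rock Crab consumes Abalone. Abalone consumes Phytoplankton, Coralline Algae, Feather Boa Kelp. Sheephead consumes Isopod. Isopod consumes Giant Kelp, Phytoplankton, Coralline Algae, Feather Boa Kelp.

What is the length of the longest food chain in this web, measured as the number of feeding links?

2 links

One longest chain: Feather Boa Kelp → Isopod → Sheephead.
It has 3 species and 2 links.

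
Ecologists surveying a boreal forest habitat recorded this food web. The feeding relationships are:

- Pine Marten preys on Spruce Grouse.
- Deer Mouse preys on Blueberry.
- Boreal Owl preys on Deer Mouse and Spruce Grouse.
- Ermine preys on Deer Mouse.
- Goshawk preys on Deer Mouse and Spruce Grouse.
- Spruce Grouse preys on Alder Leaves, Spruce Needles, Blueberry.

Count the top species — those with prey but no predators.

4

Top species (has prey, but nothing eats it): Pine Marten, Ermine, Goshawk, Boreal Owl.
Count: 4.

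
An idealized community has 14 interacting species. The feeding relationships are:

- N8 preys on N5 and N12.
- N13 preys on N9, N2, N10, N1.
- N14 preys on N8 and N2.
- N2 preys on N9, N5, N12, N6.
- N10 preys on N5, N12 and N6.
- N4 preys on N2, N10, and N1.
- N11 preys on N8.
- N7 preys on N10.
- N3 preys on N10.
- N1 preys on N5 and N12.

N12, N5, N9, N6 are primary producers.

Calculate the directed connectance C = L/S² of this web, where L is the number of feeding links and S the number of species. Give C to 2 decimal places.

C = 0.12

The web has S = 14 species and L = 23 feeding links.
C = L / S² = 23 / 196 = 0.1173 ≈ 0.12.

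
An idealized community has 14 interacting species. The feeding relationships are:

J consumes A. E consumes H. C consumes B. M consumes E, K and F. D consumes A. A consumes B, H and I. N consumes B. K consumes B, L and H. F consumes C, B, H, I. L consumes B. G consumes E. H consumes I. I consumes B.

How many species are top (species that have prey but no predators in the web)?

5

Top species (has prey, but nothing eats it): N, D, J, M, G.
Count: 5.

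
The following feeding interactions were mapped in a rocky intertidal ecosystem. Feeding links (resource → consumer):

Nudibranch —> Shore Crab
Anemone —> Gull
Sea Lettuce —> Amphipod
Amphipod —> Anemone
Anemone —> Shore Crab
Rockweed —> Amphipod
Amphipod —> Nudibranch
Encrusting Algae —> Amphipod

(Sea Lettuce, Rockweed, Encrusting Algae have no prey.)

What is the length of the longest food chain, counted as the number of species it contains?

4 species

One longest chain: Sea Lettuce → Amphipod → Anemone → Gull.
It has 4 species and 3 links.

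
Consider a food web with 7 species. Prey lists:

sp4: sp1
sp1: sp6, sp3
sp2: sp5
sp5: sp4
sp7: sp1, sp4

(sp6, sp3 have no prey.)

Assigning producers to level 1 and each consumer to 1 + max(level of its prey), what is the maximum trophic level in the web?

Producers (level 1): sp6, sp3.
sp6 → sp1 → sp4 → sp5 → sp2 gives sp2 level 5.
No species has a prey at level 5, so no species reaches level 6.

5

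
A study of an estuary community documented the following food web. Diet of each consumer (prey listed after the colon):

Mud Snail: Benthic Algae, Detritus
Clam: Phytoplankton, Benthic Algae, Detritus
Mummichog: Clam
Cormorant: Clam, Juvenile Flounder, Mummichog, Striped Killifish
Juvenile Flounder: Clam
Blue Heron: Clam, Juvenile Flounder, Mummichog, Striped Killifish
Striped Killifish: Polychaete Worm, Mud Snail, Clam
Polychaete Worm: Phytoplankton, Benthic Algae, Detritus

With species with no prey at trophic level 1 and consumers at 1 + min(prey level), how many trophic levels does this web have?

Basal resources (level 1): Phytoplankton, Benthic Algae, Detritus.
Following each consumer down to its lowest-level prey: Phytoplankton → Clam → Juvenile Flounder (levels 1 through 3).
All prey of Juvenile Flounder (Clam 2) are at level 2 or above, so Juvenile Flounder is at level 1 + 2 = 3.
Every consumer has at least one prey at level 2 or below, so none exceeds level 3.

3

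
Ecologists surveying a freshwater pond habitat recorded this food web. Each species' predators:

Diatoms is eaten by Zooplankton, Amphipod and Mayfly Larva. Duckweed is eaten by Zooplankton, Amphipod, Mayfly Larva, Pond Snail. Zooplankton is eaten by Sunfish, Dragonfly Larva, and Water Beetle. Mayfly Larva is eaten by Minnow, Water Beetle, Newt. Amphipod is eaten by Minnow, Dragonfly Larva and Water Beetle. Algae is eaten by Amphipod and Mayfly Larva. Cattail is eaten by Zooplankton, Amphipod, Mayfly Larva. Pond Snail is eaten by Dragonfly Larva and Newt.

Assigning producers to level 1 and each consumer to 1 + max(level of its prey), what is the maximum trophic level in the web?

3

Producers (level 1): Algae, Diatoms, Cattail, Duckweed.
Algae → Amphipod → Water Beetle gives Water Beetle level 3.
No species has a prey at level 3, so no species reaches level 4.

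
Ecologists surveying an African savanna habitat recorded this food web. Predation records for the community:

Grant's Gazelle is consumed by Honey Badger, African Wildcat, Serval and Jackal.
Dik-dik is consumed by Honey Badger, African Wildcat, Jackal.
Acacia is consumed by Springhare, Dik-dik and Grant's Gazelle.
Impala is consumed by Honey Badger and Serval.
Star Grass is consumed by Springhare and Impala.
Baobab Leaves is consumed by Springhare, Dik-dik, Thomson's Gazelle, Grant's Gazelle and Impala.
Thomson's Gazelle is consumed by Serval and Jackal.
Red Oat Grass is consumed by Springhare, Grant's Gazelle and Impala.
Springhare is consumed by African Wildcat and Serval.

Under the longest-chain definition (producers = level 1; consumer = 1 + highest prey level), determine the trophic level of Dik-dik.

Trophic level 2

Acacia is a producer → level 1.
Dik-dik eats Acacia (level 1); other prey at levels: Baobab Leaves 1 → level 2.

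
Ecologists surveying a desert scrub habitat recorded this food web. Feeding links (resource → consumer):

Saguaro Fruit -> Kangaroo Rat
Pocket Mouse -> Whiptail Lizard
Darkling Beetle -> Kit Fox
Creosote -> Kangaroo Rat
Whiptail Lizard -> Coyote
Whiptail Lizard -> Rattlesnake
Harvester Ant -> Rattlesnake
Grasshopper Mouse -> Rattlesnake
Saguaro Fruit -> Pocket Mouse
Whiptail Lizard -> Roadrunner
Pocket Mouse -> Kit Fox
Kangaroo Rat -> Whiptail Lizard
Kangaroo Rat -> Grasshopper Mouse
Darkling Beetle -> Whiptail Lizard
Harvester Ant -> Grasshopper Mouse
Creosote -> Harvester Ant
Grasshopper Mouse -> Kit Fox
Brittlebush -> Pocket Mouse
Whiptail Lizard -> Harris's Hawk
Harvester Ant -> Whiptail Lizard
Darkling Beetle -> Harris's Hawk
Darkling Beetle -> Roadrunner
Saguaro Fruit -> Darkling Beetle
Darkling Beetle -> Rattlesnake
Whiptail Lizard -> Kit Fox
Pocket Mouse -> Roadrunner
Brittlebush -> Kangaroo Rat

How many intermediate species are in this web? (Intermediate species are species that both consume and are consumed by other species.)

6

Intermediate species (has both prey and predators): Darkling Beetle, Kangaroo Rat, Harvester Ant, Pocket Mouse, Whiptail Lizard, Grasshopper Mouse.
Count: 6.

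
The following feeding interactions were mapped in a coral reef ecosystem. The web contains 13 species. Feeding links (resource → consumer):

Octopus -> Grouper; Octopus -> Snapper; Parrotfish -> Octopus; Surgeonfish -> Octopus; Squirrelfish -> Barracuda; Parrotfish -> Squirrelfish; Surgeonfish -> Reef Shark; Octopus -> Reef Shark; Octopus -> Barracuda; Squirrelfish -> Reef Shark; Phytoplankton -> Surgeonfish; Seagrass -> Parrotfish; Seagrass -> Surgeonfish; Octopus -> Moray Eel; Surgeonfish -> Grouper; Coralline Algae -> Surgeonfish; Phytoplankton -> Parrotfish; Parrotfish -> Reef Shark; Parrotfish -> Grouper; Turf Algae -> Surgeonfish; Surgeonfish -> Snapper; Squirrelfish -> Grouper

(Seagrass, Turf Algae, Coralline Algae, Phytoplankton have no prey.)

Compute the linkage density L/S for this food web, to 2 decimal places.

L/S = 1.69

There are L = 22 links among S = 13 species.
L/S = 22/13 = 1.6923 ≈ 1.69.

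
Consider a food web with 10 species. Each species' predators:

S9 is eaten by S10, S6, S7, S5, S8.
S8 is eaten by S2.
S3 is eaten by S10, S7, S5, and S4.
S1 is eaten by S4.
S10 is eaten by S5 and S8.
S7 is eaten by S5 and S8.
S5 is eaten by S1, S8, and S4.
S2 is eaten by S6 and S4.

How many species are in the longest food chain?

6 species

One longest chain: S3 → S7 → S5 → S8 → S2 → S6.
It has 6 species and 5 links.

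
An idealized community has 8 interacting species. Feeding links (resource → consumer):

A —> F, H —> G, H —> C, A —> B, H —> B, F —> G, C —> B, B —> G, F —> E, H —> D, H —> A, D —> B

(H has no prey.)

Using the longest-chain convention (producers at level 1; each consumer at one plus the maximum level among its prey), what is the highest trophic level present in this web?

4

Producers (level 1): H.
H → A → F → G gives G level 4.
No species has a prey at level 4, so no species reaches level 5.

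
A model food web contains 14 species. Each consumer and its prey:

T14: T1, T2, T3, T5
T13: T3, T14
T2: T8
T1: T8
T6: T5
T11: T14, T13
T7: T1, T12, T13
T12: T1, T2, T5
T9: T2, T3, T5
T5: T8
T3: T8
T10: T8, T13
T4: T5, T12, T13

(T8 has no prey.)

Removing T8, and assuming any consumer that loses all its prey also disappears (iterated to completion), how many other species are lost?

13

Remove T8.
Round 1: T1 (all prey gone), T2 (all prey gone), T3 (all prey gone), T5 (all prey gone) → extinct.
Round 2: T12 (all prey gone), T6 (all prey gone), T14 (all prey gone), T9 (all prey gone) → extinct.
Round 3: T13 (all prey gone) → extinct.
Round 4: T4 (all prey gone), T11 (all prey gone), T10 (all prey gone), T7 (all prey gone) → extinct.
No further losses. Total secondary extinctions: 13.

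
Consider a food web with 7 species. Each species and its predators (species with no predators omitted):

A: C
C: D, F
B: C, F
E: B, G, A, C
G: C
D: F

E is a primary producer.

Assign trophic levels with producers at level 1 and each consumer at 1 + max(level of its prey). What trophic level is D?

E is a producer → level 1.
B eats E → level 2.
C eats B (level 2); other prey at levels: E 1, G 2, A 2 → level 3.
D eats C → level 4.

Trophic level 4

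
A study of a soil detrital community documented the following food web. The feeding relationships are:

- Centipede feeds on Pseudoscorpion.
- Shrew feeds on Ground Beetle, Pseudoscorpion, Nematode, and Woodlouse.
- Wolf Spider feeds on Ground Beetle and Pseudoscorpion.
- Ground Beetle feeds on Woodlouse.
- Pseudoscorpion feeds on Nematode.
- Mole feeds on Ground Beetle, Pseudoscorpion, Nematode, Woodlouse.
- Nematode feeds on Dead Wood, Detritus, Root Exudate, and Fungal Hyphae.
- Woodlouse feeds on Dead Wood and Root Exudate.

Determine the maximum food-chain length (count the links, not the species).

One longest chain: Fungal Hyphae → Nematode → Pseudoscorpion → Shrew.
It has 4 species and 3 links.

3 links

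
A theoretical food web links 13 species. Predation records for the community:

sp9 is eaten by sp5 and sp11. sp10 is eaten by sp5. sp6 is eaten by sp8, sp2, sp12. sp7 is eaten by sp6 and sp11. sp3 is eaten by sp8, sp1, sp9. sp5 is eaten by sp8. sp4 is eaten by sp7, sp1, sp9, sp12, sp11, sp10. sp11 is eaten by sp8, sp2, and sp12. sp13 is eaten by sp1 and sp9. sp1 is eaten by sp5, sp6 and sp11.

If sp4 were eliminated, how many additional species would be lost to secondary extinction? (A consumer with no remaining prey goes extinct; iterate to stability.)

Remove sp4.
Round 1: sp7 (all prey gone), sp10 (all prey gone) → extinct.
No further losses. Total secondary extinctions: 2.

2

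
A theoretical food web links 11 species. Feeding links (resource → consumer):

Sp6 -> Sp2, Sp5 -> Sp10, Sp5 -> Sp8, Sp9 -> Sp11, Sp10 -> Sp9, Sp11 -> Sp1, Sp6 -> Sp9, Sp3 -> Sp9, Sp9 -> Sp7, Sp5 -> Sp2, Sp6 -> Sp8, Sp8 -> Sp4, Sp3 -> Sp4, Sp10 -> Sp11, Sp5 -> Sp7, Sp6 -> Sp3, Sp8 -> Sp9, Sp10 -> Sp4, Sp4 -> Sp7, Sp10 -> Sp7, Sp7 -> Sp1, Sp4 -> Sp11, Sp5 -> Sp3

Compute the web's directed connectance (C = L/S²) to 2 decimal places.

C = 0.19

The web has S = 11 species and L = 23 feeding links.
C = L / S² = 23 / 121 = 0.1901 ≈ 0.19.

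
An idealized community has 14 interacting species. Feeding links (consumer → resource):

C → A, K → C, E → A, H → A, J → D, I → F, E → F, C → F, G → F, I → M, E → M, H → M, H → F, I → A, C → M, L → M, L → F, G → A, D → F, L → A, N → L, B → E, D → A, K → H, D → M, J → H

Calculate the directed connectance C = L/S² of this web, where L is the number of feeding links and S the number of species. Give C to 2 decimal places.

C = 0.13

The web has S = 14 species and L = 26 feeding links.
C = L / S² = 26 / 196 = 0.1327 ≈ 0.13.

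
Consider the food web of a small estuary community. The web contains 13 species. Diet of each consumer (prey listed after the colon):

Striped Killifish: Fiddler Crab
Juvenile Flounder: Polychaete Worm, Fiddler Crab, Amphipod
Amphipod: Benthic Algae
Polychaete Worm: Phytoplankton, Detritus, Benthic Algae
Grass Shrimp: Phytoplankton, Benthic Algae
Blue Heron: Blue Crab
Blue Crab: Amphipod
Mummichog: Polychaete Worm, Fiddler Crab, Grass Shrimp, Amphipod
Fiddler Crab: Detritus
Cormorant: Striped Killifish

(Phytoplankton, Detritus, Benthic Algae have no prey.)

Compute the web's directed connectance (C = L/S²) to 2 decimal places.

C = 0.11

The web has S = 13 species and L = 18 feeding links.
C = L / S² = 18 / 169 = 0.1065 ≈ 0.11.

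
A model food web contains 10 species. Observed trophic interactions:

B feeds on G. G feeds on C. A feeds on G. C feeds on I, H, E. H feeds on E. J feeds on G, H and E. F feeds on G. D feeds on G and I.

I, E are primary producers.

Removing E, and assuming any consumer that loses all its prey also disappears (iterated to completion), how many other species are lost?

Remove E.
Round 1: H (all prey gone) → extinct.
No further losses. Total secondary extinctions: 1.

1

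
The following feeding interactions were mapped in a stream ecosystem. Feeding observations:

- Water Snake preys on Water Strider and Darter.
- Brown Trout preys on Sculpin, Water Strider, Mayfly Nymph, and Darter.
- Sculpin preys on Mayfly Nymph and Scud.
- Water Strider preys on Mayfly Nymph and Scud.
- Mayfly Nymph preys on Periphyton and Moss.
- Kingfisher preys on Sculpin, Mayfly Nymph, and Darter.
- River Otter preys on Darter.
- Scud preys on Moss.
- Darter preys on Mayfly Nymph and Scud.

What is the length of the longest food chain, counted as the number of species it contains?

4 species

One longest chain: Periphyton → Mayfly Nymph → Darter → Brown Trout.
It has 4 species and 3 links.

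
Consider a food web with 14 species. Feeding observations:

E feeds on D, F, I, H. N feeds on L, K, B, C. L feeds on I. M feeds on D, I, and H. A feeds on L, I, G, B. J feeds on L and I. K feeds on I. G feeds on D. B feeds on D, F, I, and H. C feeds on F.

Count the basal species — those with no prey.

4

Basal species (no prey listed): D, I, H, F.
Count: 4.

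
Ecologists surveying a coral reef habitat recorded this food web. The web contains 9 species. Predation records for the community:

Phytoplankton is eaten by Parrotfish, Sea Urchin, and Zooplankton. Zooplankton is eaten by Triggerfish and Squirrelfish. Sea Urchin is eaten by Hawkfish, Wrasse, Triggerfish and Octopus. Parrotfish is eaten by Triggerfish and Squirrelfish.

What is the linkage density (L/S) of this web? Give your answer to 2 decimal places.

L/S = 1.22

There are L = 11 links among S = 9 species.
L/S = 11/9 = 1.2222 ≈ 1.22.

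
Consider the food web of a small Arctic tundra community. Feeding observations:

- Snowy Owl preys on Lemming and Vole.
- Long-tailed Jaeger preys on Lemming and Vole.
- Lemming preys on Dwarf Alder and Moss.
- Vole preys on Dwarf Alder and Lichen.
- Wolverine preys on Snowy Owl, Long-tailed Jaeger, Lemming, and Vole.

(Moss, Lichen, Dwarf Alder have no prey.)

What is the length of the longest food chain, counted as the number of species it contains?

One longest chain: Lichen → Vole → Long-tailed Jaeger → Wolverine.
It has 4 species and 3 links.

4 species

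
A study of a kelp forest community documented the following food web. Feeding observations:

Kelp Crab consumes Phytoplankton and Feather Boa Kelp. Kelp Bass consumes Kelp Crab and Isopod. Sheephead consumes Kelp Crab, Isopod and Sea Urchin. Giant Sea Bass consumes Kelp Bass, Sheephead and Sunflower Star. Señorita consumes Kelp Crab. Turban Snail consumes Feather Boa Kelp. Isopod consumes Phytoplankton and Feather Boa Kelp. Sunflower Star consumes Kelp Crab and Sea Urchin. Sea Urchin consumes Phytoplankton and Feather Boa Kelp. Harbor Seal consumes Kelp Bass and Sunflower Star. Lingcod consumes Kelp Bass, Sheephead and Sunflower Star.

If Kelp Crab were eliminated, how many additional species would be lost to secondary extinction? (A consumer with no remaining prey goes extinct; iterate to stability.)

Remove Kelp Crab.
Round 1: Señorita (all prey gone) → extinct.
No further losses. Total secondary extinctions: 1.

1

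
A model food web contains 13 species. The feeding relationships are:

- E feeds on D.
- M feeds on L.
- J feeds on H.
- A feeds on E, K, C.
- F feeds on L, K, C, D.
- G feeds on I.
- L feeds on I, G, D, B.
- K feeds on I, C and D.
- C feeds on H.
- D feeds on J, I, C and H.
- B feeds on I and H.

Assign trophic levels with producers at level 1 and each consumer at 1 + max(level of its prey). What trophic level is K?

Trophic level 4

H is a producer → level 1.
J eats H → level 2.
D eats J (level 2); other prey at levels: I 1, H 1, C 2 → level 3.
K eats D (level 3); other prey at levels: I 1, C 2 → level 4.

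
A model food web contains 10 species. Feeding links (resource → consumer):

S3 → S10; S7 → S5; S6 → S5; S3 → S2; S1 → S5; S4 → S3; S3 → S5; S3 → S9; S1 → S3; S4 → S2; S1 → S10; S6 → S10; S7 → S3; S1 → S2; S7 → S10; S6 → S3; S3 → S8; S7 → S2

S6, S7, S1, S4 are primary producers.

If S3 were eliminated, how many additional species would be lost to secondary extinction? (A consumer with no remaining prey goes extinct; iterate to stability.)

Remove S3.
Round 1: S9 (all prey gone), S8 (all prey gone) → extinct.
No further losses. Total secondary extinctions: 2.

2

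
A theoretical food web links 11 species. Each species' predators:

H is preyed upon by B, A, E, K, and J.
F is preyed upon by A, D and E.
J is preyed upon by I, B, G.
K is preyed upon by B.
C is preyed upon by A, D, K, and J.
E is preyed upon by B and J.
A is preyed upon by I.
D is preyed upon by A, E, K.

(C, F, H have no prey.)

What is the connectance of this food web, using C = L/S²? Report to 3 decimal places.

C = 0.182

The web has S = 11 species and L = 22 feeding links.
C = L / S² = 22 / 121 = 0.1818 ≈ 0.182.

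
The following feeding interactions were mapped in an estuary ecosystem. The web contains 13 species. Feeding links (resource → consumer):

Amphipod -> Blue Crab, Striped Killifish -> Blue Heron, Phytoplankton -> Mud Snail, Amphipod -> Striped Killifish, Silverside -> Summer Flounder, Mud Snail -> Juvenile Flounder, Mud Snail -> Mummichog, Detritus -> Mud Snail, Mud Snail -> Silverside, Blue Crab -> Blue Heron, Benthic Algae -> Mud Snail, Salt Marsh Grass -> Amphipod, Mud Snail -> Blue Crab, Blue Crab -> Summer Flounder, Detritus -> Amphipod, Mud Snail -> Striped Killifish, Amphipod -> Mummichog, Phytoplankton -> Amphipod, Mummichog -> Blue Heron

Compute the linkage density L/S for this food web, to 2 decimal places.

There are L = 19 links among S = 13 species.
L/S = 19/13 = 1.4615 ≈ 1.46.

L/S = 1.46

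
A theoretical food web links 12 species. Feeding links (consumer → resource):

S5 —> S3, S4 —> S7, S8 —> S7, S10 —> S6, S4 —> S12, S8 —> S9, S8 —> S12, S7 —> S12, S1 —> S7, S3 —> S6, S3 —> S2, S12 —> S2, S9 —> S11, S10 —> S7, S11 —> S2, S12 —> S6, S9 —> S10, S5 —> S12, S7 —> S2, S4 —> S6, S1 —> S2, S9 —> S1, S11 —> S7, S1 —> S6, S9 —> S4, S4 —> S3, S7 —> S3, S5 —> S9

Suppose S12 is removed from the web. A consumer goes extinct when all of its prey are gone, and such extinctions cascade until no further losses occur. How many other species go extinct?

Remove S12.
Every predator of it retains at least one other prey: S7 still has S2, S3; S4 still has S6, S3, S7; S5 still has S3, S9; S8 still has S7, S9.
No consumer loses all prey, so no secondary extinctions occur.

0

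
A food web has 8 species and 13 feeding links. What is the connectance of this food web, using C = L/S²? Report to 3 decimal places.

C = 0.203

The web has S = 8 species and L = 13 feeding links.
C = L / S² = 13 / 64 = 0.2031 ≈ 0.203.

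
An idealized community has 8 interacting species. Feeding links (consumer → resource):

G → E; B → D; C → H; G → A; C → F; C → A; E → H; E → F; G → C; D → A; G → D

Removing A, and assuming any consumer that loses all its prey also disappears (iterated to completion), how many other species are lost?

2

Remove A.
Round 1: D (all prey gone) → extinct.
Round 2: B (all prey gone) → extinct.
No further losses. Total secondary extinctions: 2.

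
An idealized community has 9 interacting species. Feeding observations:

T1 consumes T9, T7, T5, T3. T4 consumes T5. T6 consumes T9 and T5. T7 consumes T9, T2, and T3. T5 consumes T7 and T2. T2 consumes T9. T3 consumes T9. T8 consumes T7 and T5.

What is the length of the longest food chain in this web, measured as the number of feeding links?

One longest chain: T9 → T2 → T7 → T5 → T6.
It has 5 species and 4 links.

4 links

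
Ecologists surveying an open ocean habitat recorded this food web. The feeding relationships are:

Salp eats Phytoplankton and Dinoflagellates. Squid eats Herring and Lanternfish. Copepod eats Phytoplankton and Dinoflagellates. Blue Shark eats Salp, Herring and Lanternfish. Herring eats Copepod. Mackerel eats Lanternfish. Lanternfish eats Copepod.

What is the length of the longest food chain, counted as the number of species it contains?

One longest chain: Phytoplankton → Copepod → Herring → Squid.
It has 4 species and 3 links.

4 species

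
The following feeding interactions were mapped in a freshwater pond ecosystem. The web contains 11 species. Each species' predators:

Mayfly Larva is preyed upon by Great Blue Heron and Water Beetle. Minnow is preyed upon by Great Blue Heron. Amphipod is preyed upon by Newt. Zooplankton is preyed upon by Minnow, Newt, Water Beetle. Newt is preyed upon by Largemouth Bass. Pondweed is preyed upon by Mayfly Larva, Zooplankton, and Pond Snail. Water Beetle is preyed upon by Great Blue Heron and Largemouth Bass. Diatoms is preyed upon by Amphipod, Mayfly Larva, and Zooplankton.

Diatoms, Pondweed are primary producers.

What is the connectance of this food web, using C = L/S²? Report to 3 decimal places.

C = 0.132

The web has S = 11 species and L = 16 feeding links.
C = L / S² = 16 / 121 = 0.1322 ≈ 0.132.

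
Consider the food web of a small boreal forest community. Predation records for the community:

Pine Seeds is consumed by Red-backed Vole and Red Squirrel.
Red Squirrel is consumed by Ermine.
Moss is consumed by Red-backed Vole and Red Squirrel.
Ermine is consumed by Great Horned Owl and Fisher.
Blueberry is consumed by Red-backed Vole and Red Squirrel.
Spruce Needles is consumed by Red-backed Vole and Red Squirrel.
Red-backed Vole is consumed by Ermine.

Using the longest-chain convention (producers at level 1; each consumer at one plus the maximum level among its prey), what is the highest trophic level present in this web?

Producers (level 1): Pine Seeds, Moss, Blueberry, Spruce Needles.
Pine Seeds → Red-backed Vole → Ermine → Great Horned Owl gives Great Horned Owl level 4.
No species has a prey at level 4, so no species reaches level 5.

4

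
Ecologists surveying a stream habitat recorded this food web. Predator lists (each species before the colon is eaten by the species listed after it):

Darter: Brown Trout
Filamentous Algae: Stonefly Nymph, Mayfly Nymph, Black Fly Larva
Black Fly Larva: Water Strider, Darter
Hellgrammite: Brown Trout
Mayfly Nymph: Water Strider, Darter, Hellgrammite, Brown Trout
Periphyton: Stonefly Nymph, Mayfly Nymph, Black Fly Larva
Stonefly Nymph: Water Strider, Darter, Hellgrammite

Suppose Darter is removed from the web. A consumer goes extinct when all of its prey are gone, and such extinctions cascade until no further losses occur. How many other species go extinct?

0

Remove Darter.
Every predator of it retains at least one other prey: Brown Trout still has Mayfly Nymph, Hellgrammite.
No consumer loses all prey, so no secondary extinctions occur.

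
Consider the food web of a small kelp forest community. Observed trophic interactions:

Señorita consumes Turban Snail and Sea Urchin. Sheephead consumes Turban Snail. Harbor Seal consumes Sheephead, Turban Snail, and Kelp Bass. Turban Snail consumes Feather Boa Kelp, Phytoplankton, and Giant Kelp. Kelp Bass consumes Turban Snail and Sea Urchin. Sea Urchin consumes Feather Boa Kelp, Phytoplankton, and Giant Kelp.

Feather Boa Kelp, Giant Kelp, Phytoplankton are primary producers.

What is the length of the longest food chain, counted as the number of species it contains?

One longest chain: Feather Boa Kelp → Turban Snail → Kelp Bass → Harbor Seal.
It has 4 species and 3 links.

4 species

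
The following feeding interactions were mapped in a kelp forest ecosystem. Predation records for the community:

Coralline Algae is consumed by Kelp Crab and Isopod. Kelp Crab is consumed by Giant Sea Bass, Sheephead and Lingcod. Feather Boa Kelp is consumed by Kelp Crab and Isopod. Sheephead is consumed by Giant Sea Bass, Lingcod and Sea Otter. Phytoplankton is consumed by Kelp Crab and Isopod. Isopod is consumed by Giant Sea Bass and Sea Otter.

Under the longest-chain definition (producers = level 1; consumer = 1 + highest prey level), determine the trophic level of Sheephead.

Coralline Algae is a producer → level 1.
Kelp Crab eats Coralline Algae (level 1); other prey at levels: Phytoplankton 1, Feather Boa Kelp 1 → level 2.
Sheephead eats Kelp Crab → level 3.

Trophic level 3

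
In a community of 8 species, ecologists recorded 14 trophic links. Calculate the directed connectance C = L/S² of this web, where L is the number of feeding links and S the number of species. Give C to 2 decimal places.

The web has S = 8 species and L = 14 feeding links.
C = L / S² = 14 / 64 = 0.2188 ≈ 0.22.

C = 0.22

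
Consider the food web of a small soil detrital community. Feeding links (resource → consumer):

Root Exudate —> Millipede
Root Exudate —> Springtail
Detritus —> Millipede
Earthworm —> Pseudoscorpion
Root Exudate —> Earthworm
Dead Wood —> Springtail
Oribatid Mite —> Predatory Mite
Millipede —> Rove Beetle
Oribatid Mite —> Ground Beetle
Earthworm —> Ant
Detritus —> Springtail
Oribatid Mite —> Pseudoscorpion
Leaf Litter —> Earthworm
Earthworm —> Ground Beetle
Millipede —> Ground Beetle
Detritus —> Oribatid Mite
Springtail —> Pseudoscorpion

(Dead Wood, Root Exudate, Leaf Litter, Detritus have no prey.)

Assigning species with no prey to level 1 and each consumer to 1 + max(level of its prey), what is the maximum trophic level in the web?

3

Basal resources (level 1): Dead Wood, Root Exudate, Leaf Litter, Detritus.
Root Exudate → Millipede → Rove Beetle gives Rove Beetle level 3.
No species has a prey at level 3, so no species reaches level 4.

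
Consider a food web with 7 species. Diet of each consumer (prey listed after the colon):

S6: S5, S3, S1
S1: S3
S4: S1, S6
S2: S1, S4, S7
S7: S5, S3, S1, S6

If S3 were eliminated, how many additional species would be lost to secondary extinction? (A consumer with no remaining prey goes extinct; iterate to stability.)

1

Remove S3.
Round 1: S1 (all prey gone) → extinct.
No further losses. Total secondary extinctions: 1.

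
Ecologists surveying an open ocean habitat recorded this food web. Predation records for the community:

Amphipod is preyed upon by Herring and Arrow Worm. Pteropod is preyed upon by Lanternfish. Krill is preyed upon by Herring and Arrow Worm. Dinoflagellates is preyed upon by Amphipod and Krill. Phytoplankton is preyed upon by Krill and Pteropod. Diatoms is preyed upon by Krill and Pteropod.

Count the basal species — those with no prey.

Basal species (no prey listed): Phytoplankton, Dinoflagellates, Diatoms.
Count: 3.

3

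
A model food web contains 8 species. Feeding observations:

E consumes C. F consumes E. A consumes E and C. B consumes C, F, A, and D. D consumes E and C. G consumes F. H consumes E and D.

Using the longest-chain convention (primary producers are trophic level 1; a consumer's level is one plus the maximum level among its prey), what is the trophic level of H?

C is a producer → level 1.
E eats C → level 2.
D eats E (level 2); other prey at levels: C 1 → level 3.
H eats D (level 3); other prey at levels: E 2 → level 4.

Trophic level 4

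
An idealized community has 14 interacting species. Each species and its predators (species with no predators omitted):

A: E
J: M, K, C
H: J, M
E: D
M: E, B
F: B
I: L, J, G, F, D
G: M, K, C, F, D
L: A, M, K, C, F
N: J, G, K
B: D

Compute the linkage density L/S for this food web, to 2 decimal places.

There are L = 29 links among S = 14 species.
L/S = 29/14 = 2.0714 ≈ 2.07.

L/S = 2.07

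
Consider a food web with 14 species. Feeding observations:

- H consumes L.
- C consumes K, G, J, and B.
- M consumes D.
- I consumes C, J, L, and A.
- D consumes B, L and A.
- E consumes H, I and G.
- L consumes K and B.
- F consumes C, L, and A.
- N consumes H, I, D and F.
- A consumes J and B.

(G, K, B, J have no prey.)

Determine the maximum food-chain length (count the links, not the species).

One longest chain: K → L → H → E.
It has 4 species and 3 links.

3 links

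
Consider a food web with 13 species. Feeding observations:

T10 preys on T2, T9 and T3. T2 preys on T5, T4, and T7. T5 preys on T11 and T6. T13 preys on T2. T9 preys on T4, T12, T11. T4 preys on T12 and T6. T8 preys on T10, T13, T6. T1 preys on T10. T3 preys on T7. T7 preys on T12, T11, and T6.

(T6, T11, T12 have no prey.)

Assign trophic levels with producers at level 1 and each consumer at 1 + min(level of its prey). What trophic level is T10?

T11 is a producer → level 1.
T9 eats T11 → level 2.
T10 eats T9 → level 3.
No prey of T10 is below level 2, so 3 is the minimum.

Trophic level 3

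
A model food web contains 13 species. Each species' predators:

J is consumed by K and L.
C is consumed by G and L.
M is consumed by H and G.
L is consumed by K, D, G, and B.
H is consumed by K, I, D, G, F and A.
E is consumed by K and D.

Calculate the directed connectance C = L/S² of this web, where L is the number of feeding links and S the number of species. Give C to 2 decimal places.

C = 0.11

The web has S = 13 species and L = 18 feeding links.
C = L / S² = 18 / 169 = 0.1065 ≈ 0.11.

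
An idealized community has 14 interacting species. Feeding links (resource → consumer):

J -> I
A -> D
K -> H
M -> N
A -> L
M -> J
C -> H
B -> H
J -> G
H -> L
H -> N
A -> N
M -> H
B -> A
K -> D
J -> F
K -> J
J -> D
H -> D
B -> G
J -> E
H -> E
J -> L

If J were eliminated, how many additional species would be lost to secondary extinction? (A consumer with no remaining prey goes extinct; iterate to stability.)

Remove J.
Round 1: I (all prey gone), F (all prey gone) → extinct.
No further losses. Total secondary extinctions: 2.

2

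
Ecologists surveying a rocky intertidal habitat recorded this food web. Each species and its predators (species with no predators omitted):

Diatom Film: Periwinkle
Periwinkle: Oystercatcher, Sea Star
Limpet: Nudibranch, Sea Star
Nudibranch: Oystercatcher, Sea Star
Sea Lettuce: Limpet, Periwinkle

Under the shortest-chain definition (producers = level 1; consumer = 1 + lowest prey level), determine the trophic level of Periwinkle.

Diatom Film is a producer → level 1.
Periwinkle eats Diatom Film → level 2.

Trophic level 2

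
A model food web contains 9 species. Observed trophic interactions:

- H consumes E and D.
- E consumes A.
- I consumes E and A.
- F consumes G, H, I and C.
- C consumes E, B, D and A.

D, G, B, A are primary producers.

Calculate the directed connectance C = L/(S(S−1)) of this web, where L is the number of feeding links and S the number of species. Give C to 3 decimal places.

The web has S = 9 species and L = 13 feeding links.
C = L / (S(S−1)) = 13 / 72 = 0.1806 ≈ 0.181.

C = 0.181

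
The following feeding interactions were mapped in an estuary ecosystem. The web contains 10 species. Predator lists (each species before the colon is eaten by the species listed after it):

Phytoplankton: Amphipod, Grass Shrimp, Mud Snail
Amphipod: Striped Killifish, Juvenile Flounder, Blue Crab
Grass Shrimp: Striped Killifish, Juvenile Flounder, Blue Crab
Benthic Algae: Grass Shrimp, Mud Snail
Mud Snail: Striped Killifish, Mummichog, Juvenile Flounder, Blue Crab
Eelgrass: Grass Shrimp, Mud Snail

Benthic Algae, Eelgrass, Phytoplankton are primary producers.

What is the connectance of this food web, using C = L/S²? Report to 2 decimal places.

C = 0.17

The web has S = 10 species and L = 17 feeding links.
C = L / S² = 17 / 100 = 0.1700 ≈ 0.17.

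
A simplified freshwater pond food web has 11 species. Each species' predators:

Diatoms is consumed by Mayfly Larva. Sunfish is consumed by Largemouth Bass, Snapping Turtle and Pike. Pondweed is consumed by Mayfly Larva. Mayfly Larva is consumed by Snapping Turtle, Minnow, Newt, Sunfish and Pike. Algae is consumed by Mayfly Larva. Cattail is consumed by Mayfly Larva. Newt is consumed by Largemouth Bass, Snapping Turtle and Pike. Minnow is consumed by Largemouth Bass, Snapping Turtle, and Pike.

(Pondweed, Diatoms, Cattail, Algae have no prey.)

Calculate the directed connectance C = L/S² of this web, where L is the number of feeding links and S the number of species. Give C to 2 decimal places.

The web has S = 11 species and L = 18 feeding links.
C = L / S² = 18 / 121 = 0.1488 ≈ 0.15.

C = 0.15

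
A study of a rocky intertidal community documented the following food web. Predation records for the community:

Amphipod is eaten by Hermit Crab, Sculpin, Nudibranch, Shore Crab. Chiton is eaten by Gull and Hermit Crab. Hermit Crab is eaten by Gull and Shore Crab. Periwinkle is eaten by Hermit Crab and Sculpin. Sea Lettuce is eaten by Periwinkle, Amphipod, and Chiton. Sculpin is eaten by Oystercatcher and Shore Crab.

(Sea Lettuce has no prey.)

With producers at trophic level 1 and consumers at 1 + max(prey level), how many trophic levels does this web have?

4

Producers (level 1): Sea Lettuce.
Sea Lettuce → Amphipod → Sculpin → Shore Crab gives Shore Crab level 4.
No species has a prey at level 4, so no species reaches level 5.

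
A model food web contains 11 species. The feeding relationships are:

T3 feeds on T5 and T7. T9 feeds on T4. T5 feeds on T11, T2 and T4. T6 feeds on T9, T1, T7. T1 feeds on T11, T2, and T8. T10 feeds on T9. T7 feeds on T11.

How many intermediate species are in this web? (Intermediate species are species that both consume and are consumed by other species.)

Intermediate species (has both prey and predators): T7, T1, T5, T9.
Count: 4.

4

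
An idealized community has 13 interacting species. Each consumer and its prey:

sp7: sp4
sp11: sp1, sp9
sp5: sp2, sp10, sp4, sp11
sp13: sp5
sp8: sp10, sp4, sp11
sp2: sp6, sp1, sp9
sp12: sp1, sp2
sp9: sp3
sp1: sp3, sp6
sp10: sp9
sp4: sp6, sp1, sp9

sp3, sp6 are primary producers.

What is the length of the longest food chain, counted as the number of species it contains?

One longest chain: sp3 → sp1 → sp2 → sp5 → sp13.
It has 5 species and 4 links.

5 species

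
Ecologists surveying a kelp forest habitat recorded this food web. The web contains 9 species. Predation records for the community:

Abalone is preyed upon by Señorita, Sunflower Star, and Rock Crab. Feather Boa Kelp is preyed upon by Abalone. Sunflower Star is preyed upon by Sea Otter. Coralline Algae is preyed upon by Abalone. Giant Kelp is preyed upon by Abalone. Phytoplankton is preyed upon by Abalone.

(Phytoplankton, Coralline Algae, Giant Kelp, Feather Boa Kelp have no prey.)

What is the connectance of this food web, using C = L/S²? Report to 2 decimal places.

C = 0.10

The web has S = 9 species and L = 8 feeding links.
C = L / S² = 8 / 81 = 0.0988 ≈ 0.10.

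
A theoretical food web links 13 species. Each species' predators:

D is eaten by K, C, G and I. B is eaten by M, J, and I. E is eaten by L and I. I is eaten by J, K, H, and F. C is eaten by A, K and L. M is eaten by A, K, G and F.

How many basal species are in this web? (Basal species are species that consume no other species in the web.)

3

Basal species (no prey listed): E, D, B.
Count: 3.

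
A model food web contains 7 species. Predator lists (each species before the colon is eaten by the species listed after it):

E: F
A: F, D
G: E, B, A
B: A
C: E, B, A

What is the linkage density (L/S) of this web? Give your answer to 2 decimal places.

There are L = 10 links among S = 7 species.
L/S = 10/7 = 1.4286 ≈ 1.43.

L/S = 1.43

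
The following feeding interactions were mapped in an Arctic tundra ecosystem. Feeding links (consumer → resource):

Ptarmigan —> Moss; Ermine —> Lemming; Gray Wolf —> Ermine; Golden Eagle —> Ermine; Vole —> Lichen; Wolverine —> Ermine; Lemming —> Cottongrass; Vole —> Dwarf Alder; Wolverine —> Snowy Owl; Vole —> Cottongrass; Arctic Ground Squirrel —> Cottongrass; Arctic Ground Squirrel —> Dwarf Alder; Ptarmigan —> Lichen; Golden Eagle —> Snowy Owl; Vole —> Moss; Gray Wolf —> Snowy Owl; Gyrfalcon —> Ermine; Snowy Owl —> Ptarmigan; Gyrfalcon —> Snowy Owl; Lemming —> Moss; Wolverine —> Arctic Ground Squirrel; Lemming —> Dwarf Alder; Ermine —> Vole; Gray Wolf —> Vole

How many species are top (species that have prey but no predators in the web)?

Top species (has prey, but nothing eats it): Golden Eagle, Gyrfalcon, Wolverine, Gray Wolf.
Count: 4.

4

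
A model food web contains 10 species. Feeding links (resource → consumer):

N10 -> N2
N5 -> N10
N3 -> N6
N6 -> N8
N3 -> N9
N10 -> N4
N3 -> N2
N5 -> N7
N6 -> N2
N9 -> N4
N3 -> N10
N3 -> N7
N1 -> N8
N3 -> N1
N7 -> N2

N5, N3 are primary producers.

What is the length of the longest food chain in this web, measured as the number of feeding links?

One longest chain: N3 → N9 → N4.
It has 3 species and 2 links.

2 links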